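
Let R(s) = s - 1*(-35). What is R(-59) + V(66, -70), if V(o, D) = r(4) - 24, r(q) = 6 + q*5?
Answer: -22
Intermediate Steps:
r(q) = 6 + 5*q
V(o, D) = 2 (V(o, D) = (6 + 5*4) - 24 = (6 + 20) - 24 = 26 - 24 = 2)
R(s) = 35 + s (R(s) = s + 35 = 35 + s)
R(-59) + V(66, -70) = (35 - 59) + 2 = -24 + 2 = -22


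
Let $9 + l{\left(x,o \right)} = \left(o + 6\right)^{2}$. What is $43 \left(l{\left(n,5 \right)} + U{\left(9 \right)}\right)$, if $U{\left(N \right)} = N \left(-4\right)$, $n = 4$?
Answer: $3268$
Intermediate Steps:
$l{\left(x,o \right)} = -9 + \left(6 + o\right)^{2}$ ($l{\left(x,o \right)} = -9 + \left(o + 6\right)^{2} = -9 + \left(6 + o\right)^{2}$)
$U{\left(N \right)} = - 4 N$
$43 \left(l{\left(n,5 \right)} + U{\left(9 \right)}\right) = 43 \left(\left(-9 + \left(6 + 5\right)^{2}\right) - 36\right) = 43 \left(\left(-9 + 11^{2}\right) - 36\right) = 43 \left(\left(-9 + 121\right) - 36\right) = 43 \left(112 - 36\right) = 43 \cdot 76 = 3268$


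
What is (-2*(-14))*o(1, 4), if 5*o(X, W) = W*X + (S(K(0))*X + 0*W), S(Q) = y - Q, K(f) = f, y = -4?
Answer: 0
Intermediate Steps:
S(Q) = -4 - Q
o(X, W) = -4*X/5 + W*X/5 (o(X, W) = (W*X + ((-4 - 1*0)*X + 0*W))/5 = (W*X + ((-4 + 0)*X + 0))/5 = (W*X + (-4*X + 0))/5 = (W*X - 4*X)/5 = (-4*X + W*X)/5 = -4*X/5 + W*X/5)
(-2*(-14))*o(1, 4) = (-2*(-14))*((1/5)*1*(-4 + 4)) = 28*((1/5)*1*0) = 28*0 = 0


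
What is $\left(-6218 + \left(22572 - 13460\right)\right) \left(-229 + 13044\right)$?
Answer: $37086610$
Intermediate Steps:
$\left(-6218 + \left(22572 - 13460\right)\right) \left(-229 + 13044\right) = \left(-6218 + 9112\right) 12815 = 2894 \cdot 12815 = 37086610$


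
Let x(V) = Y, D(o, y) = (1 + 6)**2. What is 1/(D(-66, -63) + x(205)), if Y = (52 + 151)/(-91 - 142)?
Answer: 233/11214 ≈ 0.020778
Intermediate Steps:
D(o, y) = 49 (D(o, y) = 7**2 = 49)
Y = -203/233 (Y = 203/(-233) = 203*(-1/233) = -203/233 ≈ -0.87124)
x(V) = -203/233
1/(D(-66, -63) + x(205)) = 1/(49 - 203/233) = 1/(11214/233) = 233/11214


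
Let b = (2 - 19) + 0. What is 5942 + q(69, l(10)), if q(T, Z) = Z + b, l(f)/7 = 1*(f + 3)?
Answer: 6016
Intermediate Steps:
l(f) = 21 + 7*f (l(f) = 7*(1*(f + 3)) = 7*(1*(3 + f)) = 7*(3 + f) = 21 + 7*f)
b = -17 (b = -17 + 0 = -17)
q(T, Z) = -17 + Z (q(T, Z) = Z - 17 = -17 + Z)
5942 + q(69, l(10)) = 5942 + (-17 + (21 + 7*10)) = 5942 + (-17 + (21 + 70)) = 5942 + (-17 + 91) = 5942 + 74 = 6016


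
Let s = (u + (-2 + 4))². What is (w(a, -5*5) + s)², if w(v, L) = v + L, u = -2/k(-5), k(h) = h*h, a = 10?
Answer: 49999041/390625 ≈ 128.00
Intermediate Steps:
k(h) = h²
u = -2/25 (u = -2/((-5)²) = -2/25 ≈ -0.080000)
s = 2304/625 (s = (-2/25 + (-2 + 4))² = (-2/25 + 2)² = (48/25)² = 2304/625 ≈ 3.6864)
w(v, L) = L + v
(w(a, -5*5) + s)² = ((-5*5 + 10) + 2304/625)² = ((-25 + 10) + 2304/625)² = (-15 + 2304/625)² = (-7071/625)² = 49999041/390625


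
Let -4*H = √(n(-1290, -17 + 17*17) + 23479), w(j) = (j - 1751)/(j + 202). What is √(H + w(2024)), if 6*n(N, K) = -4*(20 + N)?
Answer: √(12402 - 8427*√218931)/318 ≈ 6.2345*I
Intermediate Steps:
w(j) = (-1751 + j)/(202 + j)
n(N, K) = -40/3 - 2*N/3 (n(N, K) = (-4*(20 + N))/6 = (-80 - 4*N)/6 = -40/3 - 2*N/3)
H = -√218931/12 (H = -√((-40/3 - ⅔*(-1290)) + 23479)/4 = -√((-40/3 + 860) + 23479)/4 = -√(2540/3 + 23479)/4 = -√218931/12 ≈ -38.992)
√(H + w(2024)) = √(-√218931/12 + (-1751 + 2024)/(202 + 2024)) = √(-√218931/12 + 273/2226) = √(-√218931/12 + (1/2226)*273) = √(-√218931/12 + 13/106) = √(13/106 - √218931/12)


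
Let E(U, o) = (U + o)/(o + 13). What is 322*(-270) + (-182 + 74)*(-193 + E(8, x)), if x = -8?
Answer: -66096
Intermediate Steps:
E(U, o) = (U + o)/(13 + o)
322*(-270) + (-182 + 74)*(-193 + E(8, x)) = 322*(-270) + (-182 + 74)*(-193 + (8 - 8)/(13 - 8)) = -86940 - 108*(-193 + 0/5) = -86940 - 108*(-193 + (⅕)*0) = -86940 - 108*(-193 + 0) = -86940 - 108*(-193) = -86940 + 20844 = -66096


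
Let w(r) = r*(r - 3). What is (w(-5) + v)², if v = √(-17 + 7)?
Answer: 1590 + 80*I*√10 ≈ 1590.0 + 252.98*I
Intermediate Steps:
v = I*√10 (v = √(-10) = I*√10 ≈ 3.1623*I)
w(r) = r*(-3 + r)
(w(-5) + v)² = (-5*(-3 - 5) + I*√10)² = (-5*(-8) + I*√10)² = (40 + I*√10)²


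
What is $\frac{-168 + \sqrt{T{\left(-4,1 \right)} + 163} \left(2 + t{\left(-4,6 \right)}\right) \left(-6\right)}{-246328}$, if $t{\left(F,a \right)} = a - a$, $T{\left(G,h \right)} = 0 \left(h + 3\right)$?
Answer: $\frac{21}{30791} + \frac{3 \sqrt{163}}{61582} \approx 0.001304$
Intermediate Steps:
$T{\left(G,h \right)} = 0$ ($T{\left(G,h \right)} = 0 \left(3 + h\right) = 0$)
$t{\left(F,a \right)} = 0$
$\frac{-168 + \sqrt{T{\left(-4,1 \right)} + 163} \left(2 + t{\left(-4,6 \right)}\right) \left(-6\right)}{-246328} = \frac{-168 + \sqrt{0 + 163} \left(2 + 0\right) \left(-6\right)}{-246328} = \left(-168 + \sqrt{163} \cdot 2 \left(-6\right)\right) \left(- \frac{1}{246328}\right) = \left(-168 + \sqrt{163} \left(-12\right)\right) \left(- \frac{1}{246328}\right) = \left(-168 - 12 \sqrt{163}\right) \left(- \frac{1}{246328}\right) = \frac{21}{30791} + \frac{3 \sqrt{163}}{61582}$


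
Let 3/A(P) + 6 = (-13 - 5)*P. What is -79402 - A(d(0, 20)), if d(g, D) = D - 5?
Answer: -7304983/92 ≈ -79402.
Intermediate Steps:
d(g, D) = -5 + D
A(P) = 3/(-6 - 18*P) (A(P) = 3/(-6 + (-13 - 5)*P) = 3/(-6 - 18*P))
-79402 - A(d(0, 20)) = -79402 - (-1)/(2 + 6*(-5 + 20)) = -79402 - (-1)/(2 + 6*15) = -79402 - (-1)/(2 + 90) = -79402 - (-1)/92 = -79402 - 1*(-1/92) = -79402 + 1/92 = -7304983/92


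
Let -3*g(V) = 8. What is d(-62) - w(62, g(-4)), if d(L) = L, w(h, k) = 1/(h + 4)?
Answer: -4093/66 ≈ -62.015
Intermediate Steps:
g(V) = -8/3 (g(V) = -1/3*8 = -8/3)
w(h, k) = 1/(4 + h)
d(-62) - w(62, g(-4)) = -62 - 1/(4 + 62) = -62 - 1/66 = -4093/66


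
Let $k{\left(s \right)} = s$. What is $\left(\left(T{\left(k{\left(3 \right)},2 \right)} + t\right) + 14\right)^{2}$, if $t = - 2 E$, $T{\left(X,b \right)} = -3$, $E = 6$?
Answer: $1$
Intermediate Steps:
$t = -12$ ($t = \left(-2\right) 6 = -12$)
$\left(\left(T{\left(k{\left(3 \right)},2 \right)} + t\right) + 14\right)^{2} = \left(\left(-3 - 12\right) + 14\right)^{2} = \left(-15 + 14\right)^{2} = \left(-1\right)^{2} = 1$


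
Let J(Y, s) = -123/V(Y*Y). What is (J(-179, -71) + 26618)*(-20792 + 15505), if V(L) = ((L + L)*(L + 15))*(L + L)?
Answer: -18525339503815619244803/131638051320544 ≈ -1.4073e+8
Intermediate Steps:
V(L) = 4*L²*(15 + L) (V(L) = ((2*L)*(15 + L))*(2*L) = (2*L*(15 + L))*(2*L) = 4*L²*(15 + L))
J(Y, s) = -123/(4*Y⁴*(15 + Y²)) (J(Y, s) = -123*1/(4*Y⁴*(15 + Y*Y)) = -123*1/(4*Y⁴*(15 + Y²)) = -123/(4*Y⁴*(15 + Y²)))
(J(-179, -71) + 26618)*(-20792 + 15505) = (-123/4/((-179)⁴*(15 + (-179)²)) + 26618)*(-20792 + 15505) = (-123/4*1/1026625681/(15 + 32041) + 26618)*(-5287) = (-123/4*1/1026625681/32056 + 26618)*(-5287) = (-123/4*1/1026625681*1/32056 + 26618)*(-5287) = (-123/131638051320544 + 26618)*(-5287) = (3503941650050240069/131638051320544)*(-5287) = -18525339503815619244803/131638051320544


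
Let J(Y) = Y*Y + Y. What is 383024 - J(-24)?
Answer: 382472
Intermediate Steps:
J(Y) = Y + Y² (J(Y) = Y² + Y = Y + Y²)
383024 - J(-24) = 383024 - (-24)*(1 - 24) = 383024 - (-24)*(-23) = 383024 - 1*552 = 383024 - 552 = 382472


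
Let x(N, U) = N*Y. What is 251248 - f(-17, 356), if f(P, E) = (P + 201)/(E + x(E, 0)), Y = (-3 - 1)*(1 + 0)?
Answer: 67083262/267 ≈ 2.5125e+5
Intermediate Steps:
Y = -4 (Y = -4*1 = -4)
x(N, U) = -4*N (x(N, U) = N*(-4) = -4*N)
f(P, E) = -(201 + P)/(3*E) (f(P, E) = (P + 201)/(E - 4*E) = (201 + P)/((-3*E)) = (201 + P)*(-1/(3*E)) = -(201 + P)/(3*E))
251248 - f(-17, 356) = 251248 - (-201 - 1*(-17))/(3*356) = 251248 - (-201 + 17)/(3*356) = 251248 - (-184)/(3*356) = 251248 - 1*(-46/267) = 251248 + 46/267 = 67083262/267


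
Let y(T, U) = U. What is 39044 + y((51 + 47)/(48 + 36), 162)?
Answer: 39206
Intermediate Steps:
39044 + y((51 + 47)/(48 + 36), 162) = 39044 + 162 = 39206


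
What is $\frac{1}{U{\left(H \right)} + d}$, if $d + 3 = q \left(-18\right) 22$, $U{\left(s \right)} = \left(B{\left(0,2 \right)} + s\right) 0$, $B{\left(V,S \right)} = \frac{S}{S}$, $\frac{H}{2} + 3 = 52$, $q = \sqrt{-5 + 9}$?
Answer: $- \frac{1}{795} \approx -0.0012579$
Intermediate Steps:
$q = 2$ ($q = \sqrt{4} = 2$)
$H = 98$ ($H = -6 + 2 \cdot 52 = -6 + 104 = 98$)
$B{\left(V,S \right)} = 1$
$U{\left(s \right)} = 0$ ($U{\left(s \right)} = \left(1 + s\right) 0 = 0$)
$d = -795$ ($d = -3 + 2 \left(-18\right) 22 = -3 - 792 = -795$)
$\frac{1}{U{\left(H \right)} + d} = \frac{1}{0 - 795} = \frac{1}{-795} = - \frac{1}{795}$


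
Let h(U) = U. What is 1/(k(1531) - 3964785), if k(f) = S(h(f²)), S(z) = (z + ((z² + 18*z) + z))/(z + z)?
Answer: -2/5585589 ≈ -3.5806e-7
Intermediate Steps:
S(z) = (z² + 20*z)/(2*z) (S(z) = (z + (z² + 19*z))/((2*z)) = (z² + 20*z)*(1/(2*z)) = (z² + 20*z)/(2*z))
k(f) = 10 + f²/2
1/(k(1531) - 3964785) = 1/((10 + (½)*1531²) - 3964785) = 1/((10 + (½)*2343961) - 3964785) = 1/((10 + 2343961/2) - 3964785) = 1/(2343981/2 - 3964785) = 1/(-5585589/2) = -2/5585589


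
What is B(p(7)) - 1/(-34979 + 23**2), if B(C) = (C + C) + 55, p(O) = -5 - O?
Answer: 1067951/34450 ≈ 31.000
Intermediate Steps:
B(C) = 55 + 2*C (B(C) = 2*C + 55 = 55 + 2*C)
B(p(7)) - 1/(-34979 + 23**2) = (55 + 2*(-5 - 1*7)) - 1/(-34979 + 23**2) = (55 + 2*(-5 - 7)) - 1/(-34979 + 529) = (55 + 2*(-12)) - 1/(-34450) = (55 - 24) - 1*(-1/34450) = 31 + 1/34450 = 1067951/34450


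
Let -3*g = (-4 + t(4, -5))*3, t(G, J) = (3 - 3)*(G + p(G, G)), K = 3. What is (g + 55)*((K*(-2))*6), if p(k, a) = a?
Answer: -2124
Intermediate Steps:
t(G, J) = 0 (t(G, J) = (3 - 3)*(G + G) = 0*(2*G) = 0)
g = 4 (g = -(-4 + 0)*3/3 = -(-4)*3/3 = -⅓*(-12) = 4)
(g + 55)*((K*(-2))*6) = (4 + 55)*((3*(-2))*6) = 59*(-6*6) = 59*(-36) = -2124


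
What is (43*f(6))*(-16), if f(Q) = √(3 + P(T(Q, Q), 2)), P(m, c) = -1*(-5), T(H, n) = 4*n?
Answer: -1376*√2 ≈ -1946.0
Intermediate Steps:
P(m, c) = 5
f(Q) = 2*√2 (f(Q) = √(3 + 5) = √8 = 2*√2)
(43*f(6))*(-16) = (43*(2*√2))*(-16) = (86*√2)*(-16) = -1376*√2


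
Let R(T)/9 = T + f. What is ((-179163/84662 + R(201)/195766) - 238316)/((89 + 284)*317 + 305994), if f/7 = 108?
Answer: -987467422527781/1757811474791155 ≈ -0.56176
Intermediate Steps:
f = 756 (f = 7*108 = 756)
R(T) = 6804 + 9*T (R(T) = 9*(T + 756) = 9*(756 + T) = 6804 + 9*T)
((-179163/84662 + R(201)/195766) - 238316)/((89 + 284)*317 + 305994) = ((-179163/84662 + (6804 + 9*201)/195766) - 238316)/((89 + 284)*317 + 305994) = ((-179163*1/84662 + (6804 + 1809)*(1/195766)) - 238316)/(373*317 + 305994) = ((-179163/84662 + 8613*(1/195766)) - 238316)/(118241 + 305994) = ((-179163/84662 + 8613/195766) - 238316)/424235 = (-8586207513/4143485273 - 238316)*(1/424235) = -987467422527781/4143485273*1/424235 = -987467422527781/1757811474791155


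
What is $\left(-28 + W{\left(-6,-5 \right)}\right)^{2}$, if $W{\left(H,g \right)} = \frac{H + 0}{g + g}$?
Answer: $\frac{18769}{25} \approx 750.76$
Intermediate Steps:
$W{\left(H,g \right)} = \frac{H}{2 g}$
$\left(-28 + W{\left(-6,-5 \right)}\right)^{2} = \left(-28 + \frac{1}{2} \left(-6\right) \frac{1}{-5}\right)^{2} = \left(-28 + \frac{1}{2} \left(-6\right) \left(- \frac{1}{5}\right)\right)^{2} = \left(-28 + \frac{3}{5}\right)^{2} = \left(- \frac{137}{5}\right)^{2} = \frac{18769}{25}$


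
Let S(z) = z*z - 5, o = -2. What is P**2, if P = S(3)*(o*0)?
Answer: 0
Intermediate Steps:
S(z) = -5 + z**2 (S(z) = z**2 - 5 = -5 + z**2)
P = 0 (P = (-5 + 3**2)*(-2*0) = (-5 + 9)*0 = 4*0 = 0)
P**2 = 0**2 = 0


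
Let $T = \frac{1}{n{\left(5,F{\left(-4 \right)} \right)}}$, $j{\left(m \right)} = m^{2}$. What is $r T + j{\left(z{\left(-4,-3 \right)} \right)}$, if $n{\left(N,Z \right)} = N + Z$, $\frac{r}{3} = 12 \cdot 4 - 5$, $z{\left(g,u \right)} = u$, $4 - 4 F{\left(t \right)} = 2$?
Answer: $\frac{357}{11} \approx 32.455$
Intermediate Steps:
$F{\left(t \right)} = \frac{1}{2}$ ($F{\left(t \right)} = 1 - \frac{1}{2} = \frac{1}{2}$)
$r = 129$ ($r = 3 \left(12 \cdot 4 - 5\right) = 3 \left(48 - 5\right) = 3 \cdot 43 = 129$)
$T = \frac{2}{11}$ ($T = \frac{1}{5 + \frac{1}{2}} = \frac{1}{\frac{11}{2}} = \frac{2}{11} \approx 0.18182$)
$r T + j{\left(z{\left(-4,-3 \right)} \right)} = 129 \cdot \frac{2}{11} + \left(-3\right)^{2} = \frac{258}{11} + 9 = \frac{357}{11}$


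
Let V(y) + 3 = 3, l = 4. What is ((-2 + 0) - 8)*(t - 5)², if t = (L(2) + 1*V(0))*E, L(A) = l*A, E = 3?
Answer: -3610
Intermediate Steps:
V(y) = 0 (V(y) = -3 + 3 = 0)
L(A) = 4*A
t = 24 (t = (4*2 + 1*0)*3 = (8 + 0)*3 = 8*3 = 24)
((-2 + 0) - 8)*(t - 5)² = ((-2 + 0) - 8)*(24 - 5)² = (-2 - 8)*19² = -10*361 = -3610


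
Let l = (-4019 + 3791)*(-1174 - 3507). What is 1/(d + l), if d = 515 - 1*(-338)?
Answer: 1/1068121 ≈ 9.3622e-7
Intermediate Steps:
d = 853 (d = 515 + 338 = 853)
l = 1067268 (l = -228*(-4681) = 1067268)
1/(d + l) = 1/(853 + 1067268) = 1/1068121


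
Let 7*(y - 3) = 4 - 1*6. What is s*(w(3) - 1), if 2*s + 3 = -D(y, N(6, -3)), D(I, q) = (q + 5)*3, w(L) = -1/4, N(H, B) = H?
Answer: 45/2 ≈ 22.500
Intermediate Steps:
y = 19/7 (y = 3 + (4 - 1*6)/7 = 3 + (4 - 6)/7 = 3 + (⅐)*(-2) = 3 - 2/7 = 19/7 ≈ 2.7143)
w(L) = -¼ (w(L) = -1*¼ = -¼)
D(I, q) = 15 + 3*q (D(I, q) = (5 + q)*3 = 15 + 3*q)
s = -18 (s = -3/2 + (-(15 + 3*6))/2 = -3/2 + (-(15 + 18))/2 = -3/2 + (-1*33)/2 = -3/2 + (½)*(-33) = -3/2 - 33/2 = -18)
s*(w(3) - 1) = -18*(-¼ - 1) = -18*(-5/4) = 45/2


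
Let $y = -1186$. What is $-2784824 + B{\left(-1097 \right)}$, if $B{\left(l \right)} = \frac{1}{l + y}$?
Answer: $- \frac{6357753193}{2283} \approx -2.7848 \cdot 10^{6}$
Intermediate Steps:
$B{\left(l \right)} = \frac{1}{-1186 + l}$ ($B{\left(l \right)} = \frac{1}{l - 1186} = \frac{1}{-1186 + l}$)
$-2784824 + B{\left(-1097 \right)} = -2784824 + \frac{1}{-1186 - 1097} = -2784824 + \frac{1}{-2283} = -2784824 - \frac{1}{2283} = - \frac{6357753193}{2283}$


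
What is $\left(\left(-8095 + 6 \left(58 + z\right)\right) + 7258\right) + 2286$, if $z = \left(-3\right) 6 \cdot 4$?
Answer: $1365$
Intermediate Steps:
$z = -72$ ($z = \left(-18\right) 4 = -72$)
$\left(\left(-8095 + 6 \left(58 + z\right)\right) + 7258\right) + 2286 = \left(\left(-8095 + 6 \left(58 - 72\right)\right) + 7258\right) + 2286 = \left(\left(-8095 + 6 \left(-14\right)\right) + 7258\right) + 2286 = \left(\left(-8095 - 84\right) + 7258\right) + 2286 = \left(-8179 + 7258\right) + 2286 = -921 + 2286 = 1365$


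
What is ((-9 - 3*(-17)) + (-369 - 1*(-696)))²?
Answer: 136161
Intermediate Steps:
((-9 - 3*(-17)) + (-369 - 1*(-696)))² = ((-9 + 51) + (-369 + 696))² = (42 + 327)² = 369² = 136161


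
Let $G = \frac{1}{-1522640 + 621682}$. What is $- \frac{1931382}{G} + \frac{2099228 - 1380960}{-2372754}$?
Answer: $\frac{2064407575313568278}{1186377} \approx 1.7401 \cdot 10^{12}$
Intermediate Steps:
$G = - \frac{1}{900958}$ ($G = \frac{1}{-900958} = - \frac{1}{900958} \approx -1.1099 \cdot 10^{-6}$)
$- \frac{1931382}{G} + \frac{2099228 - 1380960}{-2372754} = - \frac{1931382}{- \frac{1}{900958}} + \frac{2099228 - 1380960}{-2372754} = \left(-1931382\right) \left(-900958\right) + \left(2099228 - 1380960\right) \left(- \frac{1}{2372754}\right) = 1740094063956 + 718268 \left(- \frac{1}{2372754}\right) = 1740094063956 - \frac{359134}{1186377} = \frac{2064407575313568278}{1186377}$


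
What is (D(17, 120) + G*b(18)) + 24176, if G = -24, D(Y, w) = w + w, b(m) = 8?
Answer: 24224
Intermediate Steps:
D(Y, w) = 2*w
(D(17, 120) + G*b(18)) + 24176 = (2*120 - 24*8) + 24176 = (240 - 192) + 24176 = 48 + 24176 = 24224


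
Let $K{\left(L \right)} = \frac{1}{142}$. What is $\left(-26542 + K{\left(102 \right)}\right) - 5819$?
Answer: $- \frac{4595261}{142} \approx -32361.0$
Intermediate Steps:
$K{\left(L \right)} = \frac{1}{142}$
$\left(-26542 + K{\left(102 \right)}\right) - 5819 = \left(-26542 + \frac{1}{142}\right) - 5819 = - \frac{3768963}{142} - 5819 = - \frac{4595261}{142}$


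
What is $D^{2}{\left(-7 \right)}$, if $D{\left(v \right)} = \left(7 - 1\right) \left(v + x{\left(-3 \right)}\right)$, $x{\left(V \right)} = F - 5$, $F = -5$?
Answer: $10404$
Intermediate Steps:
$x{\left(V \right)} = -10$ ($x{\left(V \right)} = -5 - 5 = -10$)
$D{\left(v \right)} = -60 + 6 v$ ($D{\left(v \right)} = \left(7 - 1\right) \left(v - 10\right) = 6 \left(-10 + v\right) = -60 + 6 v$)
$D^{2}{\left(-7 \right)} = \left(-60 + 6 \left(-7\right)\right)^{2} = \left(-60 - 42\right)^{2} = \left(-102\right)^{2} = 10404$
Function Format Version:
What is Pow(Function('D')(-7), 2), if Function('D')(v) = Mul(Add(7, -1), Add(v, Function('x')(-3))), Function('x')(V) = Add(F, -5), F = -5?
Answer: 10404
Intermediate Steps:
Function('x')(V) = -10 (Function('x')(V) = Add(-5, -5) = -10)
Function('D')(v) = Add(-60, Mul(6, v)) (Function('D')(v) = Mul(Add(7, -1), Add(v, -10)) = Mul(6, Add(-10, v)) = Add(-60, Mul(6, v)))
Pow(Function('D')(-7), 2) = Pow(Add(-60, Mul(6, -7)), 2) = Pow(Add(-60, -42), 2) = Pow(-102, 2) = 10404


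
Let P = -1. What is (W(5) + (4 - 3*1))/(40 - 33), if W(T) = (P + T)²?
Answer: 17/7 ≈ 2.4286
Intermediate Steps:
W(T) = (-1 + T)²
(W(5) + (4 - 3*1))/(40 - 33) = ((-1 + 5)² + (4 - 3*1))/(40 - 33) = (4² + (4 - 3))/7 = (16 + 1)*(⅐) = 17*(⅐) = 17/7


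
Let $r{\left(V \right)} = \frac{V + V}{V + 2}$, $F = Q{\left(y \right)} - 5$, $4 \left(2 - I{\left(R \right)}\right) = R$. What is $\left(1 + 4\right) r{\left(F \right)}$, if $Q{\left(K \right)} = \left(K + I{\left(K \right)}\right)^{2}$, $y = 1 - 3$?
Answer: $\frac{190}{11} \approx 17.273$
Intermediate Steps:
$I{\left(R \right)} = 2 - \frac{R}{4}$
$y = -2$ ($y = 1 - 3 = -2$)
$Q{\left(K \right)} = \left(2 + \frac{3 K}{4}\right)^{2}$ ($Q{\left(K \right)} = \left(K - \left(-2 + \frac{K}{4}\right)\right)^{2} = \left(2 + \frac{3 K}{4}\right)^{2}$)
$F = - \frac{19}{4}$ ($F = \frac{\left(8 + 3 \left(-2\right)\right)^{2}}{16} - 5 = \frac{\left(8 - 6\right)^{2}}{16} - 5 = \frac{2^{2}}{16} - 5 = \frac{1}{16} \cdot 4 - 5 = \frac{1}{4} - 5 = - \frac{19}{4} \approx -4.75$)
$r{\left(V \right)} = \frac{2 V}{2 + V}$
$\left(1 + 4\right) r{\left(F \right)} = \left(1 + 4\right) 2 \left(- \frac{19}{4}\right) \frac{1}{2 - \frac{19}{4}} = 5 \cdot 2 \left(- \frac{19}{4}\right) \frac{1}{- \frac{11}{4}} = 5 \cdot 2 \left(- \frac{19}{4}\right) \left(- \frac{4}{11}\right) = 5 \cdot \frac{38}{11} = \frac{190}{11}$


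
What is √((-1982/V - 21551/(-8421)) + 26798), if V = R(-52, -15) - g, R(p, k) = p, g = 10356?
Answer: √12867342490633300887/21911442 ≈ 163.71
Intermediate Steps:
V = -10408 (V = -52 - 1*10356 = -52 - 10356 = -10408)
√((-1982/V - 21551/(-8421)) + 26798) = √((-1982/(-10408) - 21551/(-8421)) + 26798) = √((-1982*(-1/10408) - 21551*(-1/8421)) + 26798) = √((991/5204 + 21551/8421) + 26798) = √(120496615/43822884 + 26798) = √(1174486142047/43822884) = √12867342490633300887/21911442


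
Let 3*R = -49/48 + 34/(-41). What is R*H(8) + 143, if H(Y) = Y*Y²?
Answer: -63745/369 ≈ -172.75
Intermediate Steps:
R = -3641/5904 (R = (-49/48 + 34/(-41))/3 = (-49*1/48 + 34*(-1/41))/3 = (-49/48 - 34/41)/3 = (⅓)*(-3641/1968) = -3641/5904 ≈ -0.61670)
H(Y) = Y³
R*H(8) + 143 = -3641/5904*8³ + 143 = -3641/5904*512 + 143 = -116512/369 + 143 = -63745/369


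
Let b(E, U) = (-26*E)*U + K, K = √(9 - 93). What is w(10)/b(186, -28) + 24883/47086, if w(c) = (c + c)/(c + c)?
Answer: 5431479837083/10277823640942 - I*√21/9167663274 ≈ 0.52847 - 4.9986e-10*I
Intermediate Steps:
K = 2*I*√21 (K = √(-84) = 2*I*√21 ≈ 9.1651*I)
b(E, U) = -26*E*U + 2*I*√21 (b(E, U) = (-26*E)*U + 2*I*√21 = -26*E*U + 2*I*√21)
w(c) = 1 (w(c) = (2*c)/((2*c)) = (2*c)*(1/(2*c)) = 1)
w(10)/b(186, -28) + 24883/47086 = 1/(-26*186*(-28) + 2*I*√21) + 24883/47086 = 1/(135408 + 2*I*√21) + 24883*(1/47086) = 1/(135408 + 2*I*√21) + 24883/47086 = 24883/47086 + 1/(135408 + 2*I*√21)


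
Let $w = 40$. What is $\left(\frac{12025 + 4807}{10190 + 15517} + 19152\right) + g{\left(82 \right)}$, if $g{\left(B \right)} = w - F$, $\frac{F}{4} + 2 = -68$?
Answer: $\frac{500583536}{25707} \approx 19473.0$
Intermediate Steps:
$F = -280$ ($F = -8 + 4 \left(-68\right) = -8 - 272 = -280$)
$g{\left(B \right)} = 320$ ($g{\left(B \right)} = 40 - -280 = 40 + 280 = 320$)
$\left(\frac{12025 + 4807}{10190 + 15517} + 19152\right) + g{\left(82 \right)} = \left(\frac{12025 + 4807}{10190 + 15517} + 19152\right) + 320 = \left(\frac{16832}{25707} + 19152\right) + 320 = \frac{492357296}{25707} + 320 = \frac{500583536}{25707}$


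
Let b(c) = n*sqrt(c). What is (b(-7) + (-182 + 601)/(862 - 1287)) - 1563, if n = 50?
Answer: -664694/425 + 50*I*sqrt(7) ≈ -1564.0 + 132.29*I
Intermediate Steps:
b(c) = 50*sqrt(c)
(b(-7) + (-182 + 601)/(862 - 1287)) - 1563 = (50*sqrt(-7) + (-182 + 601)/(862 - 1287)) - 1563 = (50*(I*sqrt(7)) + 419/(-425)) - 1563 = (50*I*sqrt(7) + 419*(-1/425)) - 1563 = (50*I*sqrt(7) - 419/425) - 1563 = (-419/425 + 50*I*sqrt(7)) - 1563 = -664694/425 + 50*I*sqrt(7)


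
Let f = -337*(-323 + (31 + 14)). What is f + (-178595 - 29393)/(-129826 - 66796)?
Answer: 9210468340/98311 ≈ 93687.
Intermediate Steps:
f = 93686 (f = -337*(-323 + 45) = -337*(-278) = 93686)
f + (-178595 - 29393)/(-129826 - 66796) = 93686 + (-178595 - 29393)/(-129826 - 66796) = 93686 - 207988/(-196622) = 93686 - 207988*(-1/196622) = 93686 + 103994/98311 = 9210468340/98311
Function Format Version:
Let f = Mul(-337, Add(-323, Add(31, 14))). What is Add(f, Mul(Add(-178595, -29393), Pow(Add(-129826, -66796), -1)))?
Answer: Rational(9210468340, 98311) ≈ 93687.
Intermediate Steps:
f = 93686 (f = Mul(-337, Add(-323, 45)) = Mul(-337, -278) = 93686)
Add(f, Mul(Add(-178595, -29393), Pow(Add(-129826, -66796), -1))) = Add(93686, Mul(Add(-178595, -29393), Pow(Add(-129826, -66796), -1))) = Add(93686, Mul(-207988, Pow(-196622, -1))) = Add(93686, Mul(-207988, Rational(-1, 196622))) = Add(93686, Rational(103994, 98311)) = Rational(9210468340, 98311)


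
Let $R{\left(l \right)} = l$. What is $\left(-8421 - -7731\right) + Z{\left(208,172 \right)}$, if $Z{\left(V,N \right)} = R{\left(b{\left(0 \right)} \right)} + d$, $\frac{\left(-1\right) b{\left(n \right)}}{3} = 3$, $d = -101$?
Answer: $-800$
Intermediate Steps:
$b{\left(n \right)} = -9$ ($b{\left(n \right)} = \left(-3\right) 3 = -9$)
$Z{\left(V,N \right)} = -110$ ($Z{\left(V,N \right)} = -9 - 101 = -110$)
$\left(-8421 - -7731\right) + Z{\left(208,172 \right)} = \left(-8421 - -7731\right) - 110 = \left(-8421 + 7731\right) - 110 = -690 - 110 = -800$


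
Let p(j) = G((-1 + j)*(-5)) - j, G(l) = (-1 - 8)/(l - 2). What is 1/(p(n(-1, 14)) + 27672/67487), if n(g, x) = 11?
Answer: -3509324/36556237 ≈ -0.095998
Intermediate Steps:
G(l) = -9/(-2 + l)
p(j) = -j - 9/(3 - 5*j) (p(j) = -9/(-2 + (-1 + j)*(-5)) - j = -9/(-2 + (5 - 5*j)) - j = -9/(3 - 5*j) - j = -j - 9/(3 - 5*j))
1/(p(n(-1, 14)) + 27672/67487) = 1/((-1*11 + 9/(-3 + 5*11)) + 27672/67487) = 1/((-11 + 9/(-3 + 55)) + 27672*(1/67487)) = 1/((-11 + 9/52) + 27672/67487) = 1/(-563/52 + 27672/67487) = 1/(-36556237/3509324) = -3509324/36556237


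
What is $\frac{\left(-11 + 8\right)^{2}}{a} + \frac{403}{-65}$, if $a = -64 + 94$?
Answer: $- \frac{59}{10} \approx -5.9$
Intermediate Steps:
$a = 30$
$\frac{\left(-11 + 8\right)^{2}}{a} + \frac{403}{-65} = \frac{\left(-11 + 8\right)^{2}}{30} + \frac{403}{-65} = \left(-3\right)^{2} \cdot \frac{1}{30} + 403 \left(- \frac{1}{65}\right) = 9 \cdot \frac{1}{30} - \frac{31}{5} = \frac{3}{10} - \frac{31}{5} = - \frac{59}{10}$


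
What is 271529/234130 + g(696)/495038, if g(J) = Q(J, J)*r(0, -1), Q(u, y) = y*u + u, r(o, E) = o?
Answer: 271529/234130 ≈ 1.1597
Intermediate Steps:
Q(u, y) = u + u*y (Q(u, y) = u*y + u = u + u*y)
g(J) = 0 (g(J) = (J*(1 + J))*0 = 0)
271529/234130 + g(696)/495038 = 271529/234130 + 0/495038 = 271529*(1/234130) + 0*(1/495038) = 271529/234130 + 0 = 271529/234130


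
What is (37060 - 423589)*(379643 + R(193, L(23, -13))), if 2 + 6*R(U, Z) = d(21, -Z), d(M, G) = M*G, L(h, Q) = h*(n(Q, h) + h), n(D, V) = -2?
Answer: -292178946059/2 ≈ -1.4609e+11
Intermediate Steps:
L(h, Q) = h*(-2 + h)
d(M, G) = G*M
R(U, Z) = -⅓ - 7*Z/2 (R(U, Z) = -⅓ + (-Z*21)/6 = -⅓ + (-21*Z)/6 = -⅓ - 7*Z/2)
(37060 - 423589)*(379643 + R(193, L(23, -13))) = (37060 - 423589)*(379643 + (-⅓ - 161*(-2 + 23)/2)) = -386529*(379643 + (-⅓ - 161*21/2)) = -386529*(379643 + (-⅓ - 7/2*483)) = -386529*(379643 + (-⅓ - 3381/2)) = -386529*(379643 - 10145/6) = -386529*2267713/6 = -292178946059/2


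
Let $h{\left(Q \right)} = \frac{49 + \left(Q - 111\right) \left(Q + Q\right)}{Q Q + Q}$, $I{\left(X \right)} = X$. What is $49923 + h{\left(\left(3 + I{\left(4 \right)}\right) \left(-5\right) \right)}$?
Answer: $\frac{8488377}{170} \approx 49932.0$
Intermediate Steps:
$h{\left(Q \right)} = \frac{49 + 2 Q \left(-111 + Q\right)}{Q + Q^{2}}$ ($h{\left(Q \right)} = \frac{49 + \left(-111 + Q\right) 2 Q}{Q^{2} + Q} = \frac{49 + 2 Q \left(-111 + Q\right)}{Q + Q^{2}}$)
$49923 + h{\left(\left(3 + I{\left(4 \right)}\right) \left(-5\right) \right)} = 49923 + \frac{49 - 222 \left(3 + 4\right) \left(-5\right) + 2 \left(\left(3 + 4\right) \left(-5\right)\right)^{2}}{\left(3 + 4\right) \left(-5\right) \left(1 + \left(3 + 4\right) \left(-5\right)\right)} = 49923 + \frac{49 - 222 \cdot 7 \left(-5\right) + 2 \left(7 \left(-5\right)\right)^{2}}{7 \left(-5\right) \left(1 + 7 \left(-5\right)\right)} = 49923 + \frac{49 - -7770 + 2 \left(-35\right)^{2}}{\left(-35\right) \left(1 - 35\right)} = 49923 - \frac{49 + 7770 + 2 \cdot 1225}{35 \left(-34\right)} = 49923 - - \frac{49 + 7770 + 2450}{1190} = 49923 - \left(- \frac{1}{1190}\right) 10269 = 49923 + \frac{1467}{170} = \frac{8488377}{170}$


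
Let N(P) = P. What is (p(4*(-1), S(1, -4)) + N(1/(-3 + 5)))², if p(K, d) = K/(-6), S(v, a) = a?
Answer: 49/36 ≈ 1.3611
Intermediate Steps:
p(K, d) = -K/6 (p(K, d) = K*(-⅙) = -K/6)
(p(4*(-1), S(1, -4)) + N(1/(-3 + 5)))² = (-2*(-1)/3 + 1/(-3 + 5))² = (-⅙*(-4) + 1/2)² = (⅔ + ½)² = (7/6)² = 49/36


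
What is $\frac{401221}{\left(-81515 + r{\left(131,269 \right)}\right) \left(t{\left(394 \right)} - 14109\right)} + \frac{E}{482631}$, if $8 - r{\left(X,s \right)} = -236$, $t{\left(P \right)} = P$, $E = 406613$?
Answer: $\frac{453417407554396}{537955843373715} \approx 0.84285$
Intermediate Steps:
$r{\left(X,s \right)} = 244$ ($r{\left(X,s \right)} = 8 - -236 = 8 + 236 = 244$)
$\frac{401221}{\left(-81515 + r{\left(131,269 \right)}\right) \left(t{\left(394 \right)} - 14109\right)} + \frac{E}{482631} = \frac{401221}{\left(-81515 + 244\right) \left(394 - 14109\right)} + \frac{406613}{482631} = \frac{401221}{\left(-81271\right) \left(-13715\right)} + 406613 \cdot \frac{1}{482631} = \frac{401221}{1114631765} + \frac{406613}{482631} = \frac{453417407554396}{537955843373715}$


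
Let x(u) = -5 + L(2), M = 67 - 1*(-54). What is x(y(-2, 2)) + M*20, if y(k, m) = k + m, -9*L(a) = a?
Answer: 21733/9 ≈ 2414.8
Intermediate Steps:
M = 121 (M = 67 + 54 = 121)
L(a) = -a/9
x(u) = -47/9 (x(u) = -5 - ⅑*2 = -5 - 2/9 = -47/9)
x(y(-2, 2)) + M*20 = -47/9 + 121*20 = -47/9 + 2420 = 21733/9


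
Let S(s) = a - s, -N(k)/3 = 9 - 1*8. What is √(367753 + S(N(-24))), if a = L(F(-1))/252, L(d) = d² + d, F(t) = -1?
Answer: 2*√91939 ≈ 606.43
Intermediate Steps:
L(d) = d + d²
a = 0 (a = -(1 - 1)/252 = -1*0*(1/252) = 0*(1/252) = 0)
N(k) = -3 (N(k) = -3*(9 - 1*8) = -3*(9 - 8) = -3*1 = -3)
S(s) = -s (S(s) = 0 - s = -s)
√(367753 + S(N(-24))) = √(367753 - 1*(-3)) = √(367753 + 3) = √367756 = 2*√91939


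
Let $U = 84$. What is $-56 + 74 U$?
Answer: $6160$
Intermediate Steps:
$-56 + 74 U = -56 + 74 \cdot 84 = -56 + 6216 = 6160$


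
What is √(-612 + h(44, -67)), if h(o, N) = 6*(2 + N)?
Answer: I*√1002 ≈ 31.654*I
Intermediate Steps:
h(o, N) = 12 + 6*N
√(-612 + h(44, -67)) = √(-612 + (12 + 6*(-67))) = √(-612 + (12 - 402)) = √(-612 - 390) = √(-1002) = I*√1002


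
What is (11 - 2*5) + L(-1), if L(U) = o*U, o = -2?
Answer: 3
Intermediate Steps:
L(U) = -2*U
(11 - 2*5) + L(-1) = (11 - 2*5) - 2*(-1) = (11 - 10) + 2 = 1 + 2 = 3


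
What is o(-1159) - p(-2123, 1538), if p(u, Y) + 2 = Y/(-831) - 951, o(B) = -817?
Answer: 114554/831 ≈ 137.85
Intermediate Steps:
p(u, Y) = -953 - Y/831 (p(u, Y) = -2 + (Y/(-831) - 951) = -2 + (Y*(-1/831) - 951) = -2 + (-Y/831 - 951) = -2 + (-951 - Y/831) = -953 - Y/831)
o(-1159) - p(-2123, 1538) = -817 - (-953 - 1/831*1538) = -817 - (-953 - 1538/831) = -817 - 1*(-793481/831) = -817 + 793481/831 = 114554/831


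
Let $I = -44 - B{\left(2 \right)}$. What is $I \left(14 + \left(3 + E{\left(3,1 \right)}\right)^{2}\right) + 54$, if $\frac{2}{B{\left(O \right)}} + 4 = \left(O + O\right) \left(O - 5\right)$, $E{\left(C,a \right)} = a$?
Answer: $- \frac{5049}{4} \approx -1262.3$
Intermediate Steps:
$B{\left(O \right)} = \frac{2}{-4 + 2 O \left(-5 + O\right)}$ ($B{\left(O \right)} = \frac{2}{-4 + \left(O + O\right) \left(O - 5\right)} = \frac{2}{-4 + 2 O \left(-5 + O\right)}$)
$I = - \frac{351}{8}$ ($I = -44 - \frac{1}{-2 + 2^{2} - 10} = -44 - \frac{1}{-2 + 4 - 10} = -44 - \frac{1}{-8} = -44 - - \frac{1}{8} = -44 + \frac{1}{8} = - \frac{351}{8} \approx -43.875$)
$I \left(14 + \left(3 + E{\left(3,1 \right)}\right)^{2}\right) + 54 = - \frac{351 \left(14 + \left(3 + 1\right)^{2}\right)}{8} + 54 = - \frac{351 \left(14 + 4^{2}\right)}{8} + 54 = - \frac{351 \left(14 + 16\right)}{8} + 54 = \left(- \frac{351}{8}\right) 30 + 54 = - \frac{5265}{4} + 54 = - \frac{5049}{4}$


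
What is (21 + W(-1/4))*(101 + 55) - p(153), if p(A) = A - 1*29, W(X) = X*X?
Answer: 12647/4 ≈ 3161.8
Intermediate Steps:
W(X) = X**2
p(A) = -29 + A (p(A) = A - 29 = -29 + A)
(21 + W(-1/4))*(101 + 55) - p(153) = (21 + (-1/4)**2)*(101 + 55) - (-29 + 153) = (21 + (-1*1/4)**2)*156 - 1*124 = (21 + (-1/4)**2)*156 - 124 = (21 + 1/16)*156 - 124 = (337/16)*156 - 124 = 13143/4 - 124 = 12647/4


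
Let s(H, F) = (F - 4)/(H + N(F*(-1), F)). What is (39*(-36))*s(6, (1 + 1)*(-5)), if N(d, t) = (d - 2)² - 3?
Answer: 19656/67 ≈ 293.37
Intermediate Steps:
N(d, t) = -3 + (-2 + d)² (N(d, t) = (-2 + d)² - 3 = -3 + (-2 + d)²)
s(H, F) = (-4 + F)/(-3 + H + (-2 - F)²) (s(H, F) = (F - 4)/(H + (-3 + (-2 + F*(-1))²)) = (-4 + F)/(H + (-3 + (-2 - F)²)) = (-4 + F)/(-3 + H + (-2 - F)²))
(39*(-36))*s(6, (1 + 1)*(-5)) = (39*(-36))*((-4 + (1 + 1)*(-5))/(-3 + 6 + (2 + (1 + 1)*(-5))²)) = -1404*(-4 + 2*(-5))/(-3 + 6 + (2 + 2*(-5))²) = -1404*(-4 - 10)/(-3 + 6 + (2 - 10)²) = -1404*(-14)/(-3 + 6 + (-8)²) = -1404*(-14)/(-3 + 6 + 64) = -1404*(-14)/67 = -1404*(-14/67) = 19656/67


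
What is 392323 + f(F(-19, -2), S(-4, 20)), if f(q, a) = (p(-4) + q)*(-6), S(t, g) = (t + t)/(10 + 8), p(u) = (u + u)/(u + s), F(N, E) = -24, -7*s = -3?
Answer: 9811339/25 ≈ 3.9245e+5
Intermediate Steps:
s = 3/7 (s = -⅐*(-3) = 3/7 ≈ 0.42857)
p(u) = 2*u/(3/7 + u) (p(u) = (u + u)/(u + 3/7) = (2*u)/(3/7 + u) = 2*u/(3/7 + u))
S(t, g) = t/9 (S(t, g) = (2*t)/18 = (2*t)*(1/18) = t/9)
f(q, a) = -336/25 - 6*q (f(q, a) = (14*(-4)/(3 + 7*(-4)) + q)*(-6) = (14*(-4)/(3 - 28) + q)*(-6) = (14*(-4)/(-25) + q)*(-6) = (14*(-4)*(-1/25) + q)*(-6) = (56/25 + q)*(-6) = -336/25 - 6*q)
392323 + f(F(-19, -2), S(-4, 20)) = 392323 + (-336/25 - 6*(-24)) = 392323 + (-336/25 + 144) = 392323 + 3264/25 = 9811339/25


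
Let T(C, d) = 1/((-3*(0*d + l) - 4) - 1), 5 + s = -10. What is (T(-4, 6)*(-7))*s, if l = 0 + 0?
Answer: -21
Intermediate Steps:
l = 0
s = -15 (s = -5 - 10 = -15)
T(C, d) = -⅕ (T(C, d) = 1/((-3*(0*d + 0) - 4) - 1) = 1/((-3*(0 + 0) - 4) - 1) = 1/((-3*0 - 4) - 1) = 1/((0 - 4) - 1) = 1/(-4 - 1) = 1/(-5) = -⅕)
(T(-4, 6)*(-7))*s = -⅕*(-7)*(-15) = (7/5)*(-15) = -21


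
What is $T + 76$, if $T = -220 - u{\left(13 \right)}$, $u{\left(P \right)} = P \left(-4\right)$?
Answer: $-92$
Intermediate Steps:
$u{\left(P \right)} = - 4 P$
$T = -168$ ($T = -220 - \left(-4\right) 13 = -220 - -52 = -220 + 52 = -168$)
$T + 76 = -168 + 76 = -92$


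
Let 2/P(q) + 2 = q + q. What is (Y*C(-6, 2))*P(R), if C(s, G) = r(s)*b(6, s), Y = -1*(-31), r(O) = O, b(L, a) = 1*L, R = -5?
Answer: 186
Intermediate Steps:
b(L, a) = L
Y = 31
C(s, G) = 6*s (C(s, G) = s*6 = 6*s)
P(q) = 2/(-2 + 2*q) (P(q) = 2/(-2 + (q + q)) = 2/(-2 + 2*q))
(Y*C(-6, 2))*P(R) = (31*(6*(-6)))/(-1 - 5) = (31*(-36))/(-6) = -1116*(-⅙) = 186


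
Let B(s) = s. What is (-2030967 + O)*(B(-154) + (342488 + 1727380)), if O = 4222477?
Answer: 4535798928140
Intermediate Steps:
(-2030967 + O)*(B(-154) + (342488 + 1727380)) = (-2030967 + 4222477)*(-154 + (342488 + 1727380)) = 2191510*(-154 + 2069868) = 2191510*2069714 = 4535798928140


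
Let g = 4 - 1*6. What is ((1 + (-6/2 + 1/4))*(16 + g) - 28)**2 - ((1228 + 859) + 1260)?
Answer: -2363/4 ≈ -590.75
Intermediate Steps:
g = -2 (g = 4 - 6 = -2)
((1 + (-6/2 + 1/4))*(16 + g) - 28)**2 - ((1228 + 859) + 1260) = ((1 + (-6/2 + 1/4))*(16 - 2) - 28)**2 - ((1228 + 859) + 1260) = ((1 + (-6*1/2 + 1*(1/4)))*14 - 28)**2 - (2087 + 1260) = ((1 + (-3 + 1/4))*14 - 28)**2 - 1*3347 = ((1 - 11/4)*14 - 28)**2 - 3347 = (-7/4*14 - 28)**2 - 3347 = (-49/2 - 28)**2 - 3347 = (-105/2)**2 - 3347 = 11025/4 - 3347 = -2363/4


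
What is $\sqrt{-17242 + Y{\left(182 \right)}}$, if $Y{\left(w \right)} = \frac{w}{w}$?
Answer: $i \sqrt{17241} \approx 131.3 i$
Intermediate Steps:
$Y{\left(w \right)} = 1$
$\sqrt{-17242 + Y{\left(182 \right)}} = \sqrt{-17242 + 1} = \sqrt{-17241} = i \sqrt{17241}$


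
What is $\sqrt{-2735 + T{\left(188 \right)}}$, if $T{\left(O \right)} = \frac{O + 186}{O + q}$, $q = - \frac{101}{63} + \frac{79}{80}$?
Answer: $\frac{i \sqrt{2437630501878095}}{944417} \approx 52.278 i$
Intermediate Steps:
$q = - \frac{3103}{5040}$ ($q = \left(-101\right) \frac{1}{63} + 79 \cdot \frac{1}{80} = - \frac{101}{63} + \frac{79}{80} = - \frac{3103}{5040} \approx -0.61567$)
$T{\left(O \right)} = \frac{186 + O}{- \frac{3103}{5040} + O}$ ($T{\left(O \right)} = \frac{O + 186}{O - \frac{3103}{5040}} = \frac{186 + O}{- \frac{3103}{5040} + O}$)
$\sqrt{-2735 + T{\left(188 \right)}} = \sqrt{-2735 + \frac{5040 \left(186 + 188\right)}{-3103 + 5040 \cdot 188}} = \sqrt{-2735 + 5040 \frac{1}{-3103 + 947520} \cdot 374} = \sqrt{-2735 + 5040 \cdot \frac{1}{944417} \cdot 374} = \sqrt{-2735 + \frac{1884960}{944417}} = \sqrt{- \frac{2581095535}{944417}} = \frac{i \sqrt{2437630501878095}}{944417}$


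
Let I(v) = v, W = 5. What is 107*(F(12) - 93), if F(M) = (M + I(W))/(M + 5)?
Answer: -9844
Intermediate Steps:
F(M) = 1 (F(M) = (M + 5)/(M + 5) = (5 + M)/(5 + M) = 1)
107*(F(12) - 93) = 107*(1 - 93) = 107*(-92) = -9844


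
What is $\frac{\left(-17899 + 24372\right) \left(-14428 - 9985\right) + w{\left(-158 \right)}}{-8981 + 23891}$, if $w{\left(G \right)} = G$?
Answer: $- \frac{52675169}{4970} \approx -10599.0$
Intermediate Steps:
$\frac{\left(-17899 + 24372\right) \left(-14428 - 9985\right) + w{\left(-158 \right)}}{-8981 + 23891} = \frac{\left(-17899 + 24372\right) \left(-14428 - 9985\right) - 158}{-8981 + 23891} = \frac{6473 \left(-24413\right) - 158}{14910} = \left(-158025349 - 158\right) \frac{1}{14910} = \left(-158025507\right) \frac{1}{14910} = - \frac{52675169}{4970}$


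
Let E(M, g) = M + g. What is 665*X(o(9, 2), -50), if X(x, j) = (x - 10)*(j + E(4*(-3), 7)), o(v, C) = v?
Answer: 36575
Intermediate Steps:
X(x, j) = (-10 + x)*(-5 + j) (X(x, j) = (x - 10)*(j + (4*(-3) + 7)) = (-10 + x)*(j + (-12 + 7)) = (-10 + x)*(j - 5) = (-10 + x)*(-5 + j))
665*X(o(9, 2), -50) = 665*(50 - 10*(-50) - 5*9 - 50*9) = 665*(50 + 500 - 45 - 450) = 665*55 = 36575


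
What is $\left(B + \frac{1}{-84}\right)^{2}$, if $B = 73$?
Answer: $\frac{37589161}{7056} \approx 5327.3$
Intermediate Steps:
$\left(B + \frac{1}{-84}\right)^{2} = \left(73 + \frac{1}{-84}\right)^{2} = \left(73 - \frac{1}{84}\right)^{2} = \left(\frac{6131}{84}\right)^{2} = \frac{37589161}{7056}$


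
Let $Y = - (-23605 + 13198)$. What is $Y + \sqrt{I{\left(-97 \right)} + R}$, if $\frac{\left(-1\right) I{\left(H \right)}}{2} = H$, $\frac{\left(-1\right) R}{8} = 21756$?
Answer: $10407 + i \sqrt{173854} \approx 10407.0 + 416.96 i$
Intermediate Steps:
$R = -174048$ ($R = \left(-8\right) 21756 = -174048$)
$I{\left(H \right)} = - 2 H$
$Y = 10407$ ($Y = \left(-1\right) \left(-10407\right) = 10407$)
$Y + \sqrt{I{\left(-97 \right)} + R} = 10407 + \sqrt{\left(-2\right) \left(-97\right) - 174048} = 10407 + \sqrt{194 - 174048} = 10407 + \sqrt{-173854} = 10407 + i \sqrt{173854}$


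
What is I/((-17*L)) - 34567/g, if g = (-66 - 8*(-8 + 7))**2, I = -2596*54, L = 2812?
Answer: -295215473/40203164 ≈ -7.3431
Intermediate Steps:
I = -140184
g = 3364 (g = (-66 - 8*(-1))**2 = (-66 + 8)**2 = (-58)**2 = 3364)
I/((-17*L)) - 34567/g = -140184/((-17*2812)) - 34567/3364 = -140184/(-47804) - 34567*1/3364 = -140184*(-1/47804) - 34567/3364 = 35046/11951 - 34567/3364 = -295215473/40203164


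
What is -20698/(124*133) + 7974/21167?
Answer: -153303679/174543082 ≈ -0.87831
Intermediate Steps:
-20698/(124*133) + 7974/21167 = -20698/16492 + 7974*(1/21167) = -20698*1/16492 + 7974/21167 = -10349/8246 + 7974/21167 = -153303679/174543082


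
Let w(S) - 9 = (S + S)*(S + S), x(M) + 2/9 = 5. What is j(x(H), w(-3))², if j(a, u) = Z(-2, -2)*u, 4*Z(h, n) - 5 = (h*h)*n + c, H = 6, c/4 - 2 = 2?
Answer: 342225/16 ≈ 21389.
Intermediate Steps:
c = 16 (c = 8 + 4*2 = 8 + 8 = 16)
x(M) = 43/9 (x(M) = -2/9 + 5 = 43/9)
w(S) = 9 + 4*S² (w(S) = 9 + (S + S)*(S + S) = 9 + (2*S)*(2*S) = 9 + 4*S²)
Z(h, n) = 21/4 + n*h²/4 (Z(h, n) = 5/4 + ((h*h)*n + 16)/4 = 5/4 + (h²*n + 16)/4 = 5/4 + (n*h² + 16)/4 = 5/4 + (16 + n*h²)/4 = 5/4 + (4 + n*h²/4) = 21/4 + n*h²/4)
j(a, u) = 13*u/4 (j(a, u) = (21/4 + (¼)*(-2)*(-2)²)*u = (21/4 + (¼)*(-2)*4)*u = (21/4 - 2)*u = 13*u/4)
j(x(H), w(-3))² = (13*(9 + 4*(-3)²)/4)² = (13*(9 + 4*9)/4)² = (13*(9 + 36)/4)² = ((13/4)*45)² = (585/4)² = 342225/16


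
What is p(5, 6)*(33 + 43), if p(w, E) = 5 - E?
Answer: -76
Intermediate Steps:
p(5, 6)*(33 + 43) = (5 - 1*6)*(33 + 43) = (5 - 6)*76 = -1*76 = -76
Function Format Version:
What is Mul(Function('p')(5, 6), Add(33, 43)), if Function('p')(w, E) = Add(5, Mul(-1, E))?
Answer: -76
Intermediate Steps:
Mul(Function('p')(5, 6), Add(33, 43)) = Mul(Add(5, Mul(-1, 6)), Add(33, 43)) = Mul(Add(5, -6), 76) = Mul(-1, 76) = -76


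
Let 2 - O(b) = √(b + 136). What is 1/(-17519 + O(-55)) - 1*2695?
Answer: -47232571/17526 ≈ -2695.0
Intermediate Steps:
O(b) = 2 - √(136 + b) (O(b) = 2 - √(b + 136) = 2 - √(136 + b))
1/(-17519 + O(-55)) - 1*2695 = 1/(-17519 + (2 - √(136 - 55))) - 1*2695 = 1/(-17519 + (2 - √81)) - 2695 = 1/(-17519 + (2 - 1*9)) - 2695 = 1/(-17519 + (2 - 9)) - 2695 = 1/(-17519 - 7) - 2695 = 1/(-17526) - 2695 = -1/17526 - 2695 = -47232571/17526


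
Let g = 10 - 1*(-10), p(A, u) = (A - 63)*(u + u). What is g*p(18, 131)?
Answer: -235800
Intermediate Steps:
p(A, u) = 2*u*(-63 + A) (p(A, u) = (-63 + A)*(2*u) = 2*u*(-63 + A))
g = 20 (g = 10 + 10 = 20)
g*p(18, 131) = 20*(2*131*(-63 + 18)) = 20*(2*131*(-45)) = 20*(-11790) = -235800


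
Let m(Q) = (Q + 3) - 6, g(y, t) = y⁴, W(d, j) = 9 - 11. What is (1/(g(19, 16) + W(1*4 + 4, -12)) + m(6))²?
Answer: 152848157764/16983041761 ≈ 9.0000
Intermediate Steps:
W(d, j) = -2
m(Q) = -3 + Q (m(Q) = (3 + Q) - 6 = -3 + Q)
(1/(g(19, 16) + W(1*4 + 4, -12)) + m(6))² = (1/(19⁴ - 2) + (-3 + 6))² = (1/(130321 - 2) + 3)² = (1/130319 + 3)² = (390958/130319)² = 152848157764/16983041761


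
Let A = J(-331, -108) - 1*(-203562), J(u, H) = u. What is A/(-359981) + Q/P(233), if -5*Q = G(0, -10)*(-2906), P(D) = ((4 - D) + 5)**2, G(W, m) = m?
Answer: -3072382057/4515601664 ≈ -0.68039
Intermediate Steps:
P(D) = (9 - D)**2
A = 203231 (A = -331 - 1*(-203562) = -331 + 203562 = 203231)
Q = -5812 (Q = -(-2)*(-2906) = -1/5*29060 = -5812)
A/(-359981) + Q/P(233) = 203231/(-359981) - 5812/(-9 + 233)**2 = 203231*(-1/359981) - 5812/(224**2) = -203231/359981 - 5812/50176 = -203231/359981 - 5812*1/50176 = -203231/359981 - 1453/12544 = -3072382057/4515601664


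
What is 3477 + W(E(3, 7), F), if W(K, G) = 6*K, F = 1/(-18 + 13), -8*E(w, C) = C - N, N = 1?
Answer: 6945/2 ≈ 3472.5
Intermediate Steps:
E(w, C) = ⅛ - C/8 (E(w, C) = -(C - 1*1)/8 = -(C - 1)/8 = -(-1 + C)/8 = ⅛ - C/8)
F = -⅕ (F = 1/(-5) = -⅕ ≈ -0.20000)
3477 + W(E(3, 7), F) = 3477 + 6*(⅛ - ⅛*7) = 3477 + 6*(⅛ - 7/8) = 3477 + 6*(-¾) = 3477 - 9/2 = 6945/2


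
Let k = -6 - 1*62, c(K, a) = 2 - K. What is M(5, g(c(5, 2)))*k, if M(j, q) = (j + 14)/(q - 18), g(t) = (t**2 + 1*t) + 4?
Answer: 323/2 ≈ 161.50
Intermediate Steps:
g(t) = 4 + t + t**2 (g(t) = (t**2 + t) + 4 = (t + t**2) + 4 = 4 + t + t**2)
M(j, q) = (14 + j)/(-18 + q)
k = -68 (k = -6 - 62 = -68)
M(5, g(c(5, 2)))*k = ((14 + 5)/(-18 + (4 + (2 - 1*5) + (2 - 1*5)**2)))*(-68) = (19/(-18 + (4 + (2 - 5) + (2 - 5)**2)))*(-68) = (19/(-18 + (4 - 3 + (-3)**2)))*(-68) = (19/(-18 + (4 - 3 + 9)))*(-68) = (19/(-18 + 10))*(-68) = (19/(-8))*(-68) = -1/8*19*(-68) = -19/8*(-68) = 323/2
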